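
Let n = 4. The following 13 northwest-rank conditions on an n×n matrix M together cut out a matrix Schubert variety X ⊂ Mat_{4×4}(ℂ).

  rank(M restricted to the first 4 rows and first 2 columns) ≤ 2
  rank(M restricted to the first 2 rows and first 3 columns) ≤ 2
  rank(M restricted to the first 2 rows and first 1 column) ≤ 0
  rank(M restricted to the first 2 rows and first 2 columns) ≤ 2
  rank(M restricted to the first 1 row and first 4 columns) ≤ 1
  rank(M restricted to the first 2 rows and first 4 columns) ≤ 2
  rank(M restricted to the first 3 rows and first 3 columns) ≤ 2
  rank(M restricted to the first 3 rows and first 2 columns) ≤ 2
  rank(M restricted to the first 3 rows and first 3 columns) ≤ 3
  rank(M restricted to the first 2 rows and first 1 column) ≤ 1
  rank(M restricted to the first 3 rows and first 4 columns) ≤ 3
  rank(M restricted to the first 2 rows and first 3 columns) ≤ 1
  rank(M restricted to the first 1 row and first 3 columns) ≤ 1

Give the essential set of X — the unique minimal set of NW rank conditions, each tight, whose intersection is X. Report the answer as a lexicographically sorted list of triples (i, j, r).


Rank table r_w(4×4) implied by the 13 constraints:

  R[1]: 0 1 1 1
  R[2]: 0 1 1 2
  R[3]: 1 2 2 3
  R[4]: 1 2 3 4

giving w = (2, 4, 1, 3) via Δ²R.

ℓ(w)=3; the 2 essential cells (i,j,r):

[(2, 1, 0), (2, 3, 1)]


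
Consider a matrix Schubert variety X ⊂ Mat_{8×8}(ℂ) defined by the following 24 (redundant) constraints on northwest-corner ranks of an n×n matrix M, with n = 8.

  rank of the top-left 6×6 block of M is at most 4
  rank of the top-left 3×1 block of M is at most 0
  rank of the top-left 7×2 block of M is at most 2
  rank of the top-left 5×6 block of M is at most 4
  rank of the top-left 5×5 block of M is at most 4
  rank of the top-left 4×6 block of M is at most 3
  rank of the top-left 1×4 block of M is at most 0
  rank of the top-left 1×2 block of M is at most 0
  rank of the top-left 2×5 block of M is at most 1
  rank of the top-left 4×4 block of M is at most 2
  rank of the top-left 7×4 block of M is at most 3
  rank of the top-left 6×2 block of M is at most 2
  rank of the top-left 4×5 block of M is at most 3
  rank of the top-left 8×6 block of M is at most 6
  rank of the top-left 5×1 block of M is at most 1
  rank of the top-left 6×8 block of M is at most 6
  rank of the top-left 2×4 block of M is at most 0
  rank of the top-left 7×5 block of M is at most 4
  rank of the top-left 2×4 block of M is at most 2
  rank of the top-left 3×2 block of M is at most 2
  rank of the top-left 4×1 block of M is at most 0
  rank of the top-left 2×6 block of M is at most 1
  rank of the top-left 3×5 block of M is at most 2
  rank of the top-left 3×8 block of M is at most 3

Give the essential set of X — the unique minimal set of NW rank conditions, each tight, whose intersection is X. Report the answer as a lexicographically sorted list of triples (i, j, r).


Recovering R(i,j) via the rank-extension bound from the 24 conditions:

  row 1: 0, 0, 0, 0, 1, 1, 1, 1
  row 2: 0, 0, 0, 0, 1, 1, 2, 2
  row 3: 0, 1, 1, 1, 2, 2, 3, 3
  row 4: 0, 1, 2, 2, 3, 3, 4, 4
  row 5: 1, 2, 3, 3, 4, 4, 5, 5
  row 6: 1, 2, 3, 3, 4, 4, 5, 6
  row 7: 1, 2, 3, 3, 4, 5, 6, 7
  row 8: 1, 2, 3, 4, 5, 6, 7, 8

hence w(1..8) = (5, 7, 2, 3, 1, 8, 6, 4).

Rothe diagram D(w) (14 cells), 5 SE-corners (essential conditions):

[(2, 4, 0), (2, 6, 1), (4, 1, 0), (6, 6, 4), (7, 4, 3)]


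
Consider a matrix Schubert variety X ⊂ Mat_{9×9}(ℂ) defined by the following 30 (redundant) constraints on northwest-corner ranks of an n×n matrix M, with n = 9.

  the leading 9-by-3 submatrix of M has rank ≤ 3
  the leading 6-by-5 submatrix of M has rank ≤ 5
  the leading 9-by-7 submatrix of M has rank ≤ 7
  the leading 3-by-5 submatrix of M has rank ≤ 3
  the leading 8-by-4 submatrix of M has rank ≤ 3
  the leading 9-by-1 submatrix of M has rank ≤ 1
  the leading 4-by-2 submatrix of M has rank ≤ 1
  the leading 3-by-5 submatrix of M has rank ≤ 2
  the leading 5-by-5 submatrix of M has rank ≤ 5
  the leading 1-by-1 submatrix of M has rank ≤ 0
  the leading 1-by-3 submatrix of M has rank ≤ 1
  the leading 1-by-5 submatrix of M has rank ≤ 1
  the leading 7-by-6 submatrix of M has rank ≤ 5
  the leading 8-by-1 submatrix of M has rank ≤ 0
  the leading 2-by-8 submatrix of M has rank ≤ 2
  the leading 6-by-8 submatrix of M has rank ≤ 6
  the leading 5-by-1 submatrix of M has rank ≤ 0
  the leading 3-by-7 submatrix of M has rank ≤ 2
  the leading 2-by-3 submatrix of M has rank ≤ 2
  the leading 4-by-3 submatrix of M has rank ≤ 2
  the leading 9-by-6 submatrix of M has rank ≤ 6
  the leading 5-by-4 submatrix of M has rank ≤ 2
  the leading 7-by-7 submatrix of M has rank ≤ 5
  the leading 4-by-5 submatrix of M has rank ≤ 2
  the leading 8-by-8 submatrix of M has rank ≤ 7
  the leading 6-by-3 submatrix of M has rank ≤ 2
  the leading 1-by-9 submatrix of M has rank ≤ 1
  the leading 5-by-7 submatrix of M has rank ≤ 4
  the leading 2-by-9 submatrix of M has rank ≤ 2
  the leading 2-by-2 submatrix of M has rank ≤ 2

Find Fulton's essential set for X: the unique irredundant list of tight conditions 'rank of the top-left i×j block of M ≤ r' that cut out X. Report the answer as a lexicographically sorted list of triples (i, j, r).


Propagating the 30 rank bounds to every northwest block:

  R[1]: 0, 1, 1, 1, 1, 1, 1, 1, 1
  R[2]: 0, 1, 2, 2, 2, 2, 2, 2, 2
  R[3]: 0, 1, 2, 2, 2, 2, 2, 3, 3
  R[4]: 0, 1, 2, 2, 2, 3, 3, 4, 4
  R[5]: 0, 1, 2, 2, 3, 4, 4, 5, 5
  R[6]: 0, 1, 2, 3, 4, 5, 5, 6, 6
  R[7]: 0, 1, 2, 3, 4, 5, 5, 6, 7
  R[8]: 0, 1, 2, 3, 4, 5, 6, 7, 8
  R[9]: 1, 2, 3, 4, 5, 6, 7, 8, 9

hence w(1..9) = (2, 3, 8, 6, 5, 4, 9, 7, 1).

5 SE-corners of the 16-cell Rothe diagram give Ess(w):

[(3, 7, 2), (4, 5, 2), (5, 4, 2), (7, 7, 5), (8, 1, 0)]


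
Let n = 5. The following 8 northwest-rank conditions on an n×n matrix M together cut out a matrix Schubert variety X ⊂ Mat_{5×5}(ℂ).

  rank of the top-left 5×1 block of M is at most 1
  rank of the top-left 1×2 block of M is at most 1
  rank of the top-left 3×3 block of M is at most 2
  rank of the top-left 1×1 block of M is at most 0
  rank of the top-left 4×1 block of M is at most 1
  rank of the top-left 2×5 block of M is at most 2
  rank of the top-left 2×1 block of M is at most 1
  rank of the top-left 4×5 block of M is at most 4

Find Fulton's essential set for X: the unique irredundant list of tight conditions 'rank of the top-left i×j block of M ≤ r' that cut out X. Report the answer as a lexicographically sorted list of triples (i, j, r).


Recovering R(i,j) via the rank-extension bound from the 8 conditions:

  row 1: 0 1 1 1 1
  row 2: 1 2 2 2 2
  row 3: 1 2 2 3 3
  row 4: 1 2 3 4 4
  row 5: 1 2 3 4 5

giving w = (2, 1, 4, 3, 5) via Δ²R.

D(w) has 2 cells with 2 SE-corners; essential set:

[(1, 1, 0), (3, 3, 2)]


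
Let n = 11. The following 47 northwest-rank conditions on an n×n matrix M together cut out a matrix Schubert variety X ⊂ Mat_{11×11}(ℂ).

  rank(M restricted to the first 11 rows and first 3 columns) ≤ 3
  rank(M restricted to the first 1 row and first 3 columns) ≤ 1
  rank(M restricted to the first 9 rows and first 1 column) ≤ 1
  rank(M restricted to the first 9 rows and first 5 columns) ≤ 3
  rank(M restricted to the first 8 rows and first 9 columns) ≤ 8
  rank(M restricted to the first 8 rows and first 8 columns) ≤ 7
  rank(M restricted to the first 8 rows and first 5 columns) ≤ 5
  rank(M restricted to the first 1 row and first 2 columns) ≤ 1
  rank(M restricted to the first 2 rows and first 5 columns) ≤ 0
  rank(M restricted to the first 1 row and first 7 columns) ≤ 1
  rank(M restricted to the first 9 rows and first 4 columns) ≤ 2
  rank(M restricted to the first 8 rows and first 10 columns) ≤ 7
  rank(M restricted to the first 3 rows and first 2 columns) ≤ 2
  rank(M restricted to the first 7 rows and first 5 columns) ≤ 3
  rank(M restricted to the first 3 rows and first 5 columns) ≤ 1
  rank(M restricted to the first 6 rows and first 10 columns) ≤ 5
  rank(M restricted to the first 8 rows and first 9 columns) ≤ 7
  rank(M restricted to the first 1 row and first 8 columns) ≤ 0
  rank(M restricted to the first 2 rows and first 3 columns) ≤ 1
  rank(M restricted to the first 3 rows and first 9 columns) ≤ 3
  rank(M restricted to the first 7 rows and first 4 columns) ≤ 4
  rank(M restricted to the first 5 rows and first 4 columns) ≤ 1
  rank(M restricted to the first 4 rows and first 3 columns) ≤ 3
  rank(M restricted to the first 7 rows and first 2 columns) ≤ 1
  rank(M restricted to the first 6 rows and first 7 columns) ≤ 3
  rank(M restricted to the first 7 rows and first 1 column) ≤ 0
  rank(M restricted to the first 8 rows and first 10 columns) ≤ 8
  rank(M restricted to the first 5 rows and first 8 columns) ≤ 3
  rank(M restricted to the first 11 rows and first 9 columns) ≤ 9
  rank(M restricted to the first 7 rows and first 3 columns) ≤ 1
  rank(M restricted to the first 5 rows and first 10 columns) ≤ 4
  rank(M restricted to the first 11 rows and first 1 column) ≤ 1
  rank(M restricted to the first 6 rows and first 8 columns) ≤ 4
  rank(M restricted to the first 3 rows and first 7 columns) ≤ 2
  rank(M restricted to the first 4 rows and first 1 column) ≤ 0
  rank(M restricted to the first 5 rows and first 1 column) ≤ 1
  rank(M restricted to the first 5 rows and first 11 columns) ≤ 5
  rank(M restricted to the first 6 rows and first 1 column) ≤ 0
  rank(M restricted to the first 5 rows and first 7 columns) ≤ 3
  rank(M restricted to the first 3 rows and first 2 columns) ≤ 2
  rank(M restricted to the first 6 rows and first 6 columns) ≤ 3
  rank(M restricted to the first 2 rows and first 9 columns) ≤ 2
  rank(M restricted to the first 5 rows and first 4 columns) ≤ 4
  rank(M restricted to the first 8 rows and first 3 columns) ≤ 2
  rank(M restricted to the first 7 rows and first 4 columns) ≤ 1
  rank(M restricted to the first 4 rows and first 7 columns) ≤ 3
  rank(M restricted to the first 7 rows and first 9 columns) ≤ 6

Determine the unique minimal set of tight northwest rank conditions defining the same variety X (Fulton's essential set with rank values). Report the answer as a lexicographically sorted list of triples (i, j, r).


Rank table r_w(11×11) implied by the 47 constraints:

  i=1: 0 0 0 0 0 0 0 0 1 1 1
  i=2: 0 0 0 0 0 1 1 1 2 2 2
  i=3: 0 1 1 1 1 2 2 2 3 3 3
  i=4: 0 1 1 1 2 3 3 3 4 4 4
  i=5: 0 1 1 1 2 3 3 3 4 4 5
  i=6: 0 1 1 1 2 3 3 4 5 5 6
  i=7: 0 1 1 1 2 3 4 5 6 6 7
  i=8: 1 2 2 2 3 4 5 6 7 7 8
  i=9: 1 2 2 2 3 4 5 6 7 8 9
  i=10: 1 2 3 3 4 5 6 7 8 9 10
  i=11: 1 2 3 4 5 6 7 8 9 10 11

hence w(1..11) = (9, 6, 2, 5, 11, 8, 7, 1, 10, 3, 4).

ℓ(w)=32; the 8 essential cells (i,j,r):

[(1, 8, 0), (2, 5, 0), (5, 8, 3), (5, 10, 4), (6, 7, 3), (7, 1, 0), (7, 4, 1), (9, 4, 2)]


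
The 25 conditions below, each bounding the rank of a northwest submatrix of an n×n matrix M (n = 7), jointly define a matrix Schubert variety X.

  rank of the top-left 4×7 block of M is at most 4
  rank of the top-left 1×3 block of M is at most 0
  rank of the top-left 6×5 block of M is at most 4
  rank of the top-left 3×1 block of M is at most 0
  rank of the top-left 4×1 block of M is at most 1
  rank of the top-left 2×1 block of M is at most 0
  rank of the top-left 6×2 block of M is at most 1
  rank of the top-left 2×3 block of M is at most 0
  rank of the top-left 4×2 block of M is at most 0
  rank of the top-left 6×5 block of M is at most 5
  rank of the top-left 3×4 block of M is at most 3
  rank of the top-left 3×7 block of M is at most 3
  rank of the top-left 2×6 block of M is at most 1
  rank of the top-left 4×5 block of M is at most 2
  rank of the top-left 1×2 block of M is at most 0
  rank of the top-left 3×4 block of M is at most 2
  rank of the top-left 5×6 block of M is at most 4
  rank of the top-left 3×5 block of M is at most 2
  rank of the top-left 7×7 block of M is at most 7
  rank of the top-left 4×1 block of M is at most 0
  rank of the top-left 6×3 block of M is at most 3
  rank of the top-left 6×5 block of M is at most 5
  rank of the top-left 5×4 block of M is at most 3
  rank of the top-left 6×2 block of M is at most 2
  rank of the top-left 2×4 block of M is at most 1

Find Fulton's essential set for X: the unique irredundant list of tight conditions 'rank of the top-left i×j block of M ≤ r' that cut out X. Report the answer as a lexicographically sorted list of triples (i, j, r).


Computing R[i][j] = min implied NW-rank bound (n=7, 25 conditions):

  i=1: 0  0  0  1  1  1  1
  i=2: 0  0  0  1  1  1  2
  i=3: 0  0  1  2  2  2  3
  i=4: 0  0  1  2  2  3  4
  i=5: 1  1  2  3  3  4  5
  i=6: 1  1  2  3  4  5  6
  i=7: 1  2  3  4  5  6  7

so w = (4, 7, 3, 6, 1, 5, 2).

Fulton essential set (5 of the 14 Rothe cells):

[(2, 3, 0), (2, 6, 1), (4, 2, 0), (4, 5, 2), (6, 2, 1)]


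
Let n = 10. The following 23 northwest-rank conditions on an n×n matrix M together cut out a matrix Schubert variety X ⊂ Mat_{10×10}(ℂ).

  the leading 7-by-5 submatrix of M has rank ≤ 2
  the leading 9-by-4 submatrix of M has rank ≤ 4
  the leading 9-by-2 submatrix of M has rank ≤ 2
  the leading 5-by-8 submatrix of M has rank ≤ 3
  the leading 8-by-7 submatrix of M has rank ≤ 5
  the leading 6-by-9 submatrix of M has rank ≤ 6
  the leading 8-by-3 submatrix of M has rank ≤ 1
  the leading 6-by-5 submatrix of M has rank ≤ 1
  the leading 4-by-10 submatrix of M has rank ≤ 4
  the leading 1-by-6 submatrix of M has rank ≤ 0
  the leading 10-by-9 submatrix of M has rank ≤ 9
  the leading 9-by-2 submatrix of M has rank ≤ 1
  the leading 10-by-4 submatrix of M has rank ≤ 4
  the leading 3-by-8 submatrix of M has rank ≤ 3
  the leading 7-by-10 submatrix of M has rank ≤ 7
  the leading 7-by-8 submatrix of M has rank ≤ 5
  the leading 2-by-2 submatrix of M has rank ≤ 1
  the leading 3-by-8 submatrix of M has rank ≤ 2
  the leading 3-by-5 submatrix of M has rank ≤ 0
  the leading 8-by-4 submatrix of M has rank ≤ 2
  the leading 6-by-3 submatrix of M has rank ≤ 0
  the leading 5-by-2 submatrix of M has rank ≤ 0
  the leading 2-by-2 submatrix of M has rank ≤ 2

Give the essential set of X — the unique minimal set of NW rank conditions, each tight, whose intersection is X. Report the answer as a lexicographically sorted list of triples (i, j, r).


Rank table r_w(10×10) implied by the 23 constraints:

  row 1: 0 0 0 0 0 0 1 1 1 1
  row 2: 0 0 0 0 0 1 2 2 2 2
  row 3: 0 0 0 0 0 1 2 2 3 3
  row 4: 0 0 0 1 1 2 3 3 4 4
  row 5: 0 0 0 1 1 2 3 3 4 5
  row 6: 0 0 0 1 1 2 3 4 5 6
  row 7: 1 1 1 2 2 3 4 5 6 7
  row 8: 1 1 1 2 3 4 5 6 7 8
  row 9: 1 1 2 3 4 5 6 7 8 9
  row 10: 1 2 3 4 5 6 7 8 9 10

hence w(1..10) = (7, 6, 9, 4, 10, 8, 1, 5, 3, 2).

8 SE-corners of the 32-cell Rothe diagram give Ess(w):

[(1, 6, 0), (3, 5, 0), (3, 8, 2), (5, 8, 3), (6, 3, 0), (6, 5, 1), (8, 3, 1), (9, 2, 1)]


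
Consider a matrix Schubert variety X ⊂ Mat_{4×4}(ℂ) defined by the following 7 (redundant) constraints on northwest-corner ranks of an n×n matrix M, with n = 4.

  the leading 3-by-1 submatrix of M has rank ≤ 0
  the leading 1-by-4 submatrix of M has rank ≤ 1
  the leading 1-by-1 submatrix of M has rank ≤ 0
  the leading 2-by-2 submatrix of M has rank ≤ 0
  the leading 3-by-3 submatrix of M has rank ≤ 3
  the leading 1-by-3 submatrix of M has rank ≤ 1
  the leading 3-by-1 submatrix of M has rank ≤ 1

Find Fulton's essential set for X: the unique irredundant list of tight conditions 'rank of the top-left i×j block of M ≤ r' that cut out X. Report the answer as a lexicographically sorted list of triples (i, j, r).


The tightest implied rank at each (i,j), from the 7 conditions:

  i=1: 0  0  1  1
  i=2: 0  0  1  2
  i=3: 0  1  2  3
  i=4: 1  2  3  4

so w = (3, 4, 2, 1).

Rothe diagram D(w) (5 cells), 2 SE-corners (essential conditions):

[(2, 2, 0), (3, 1, 0)]


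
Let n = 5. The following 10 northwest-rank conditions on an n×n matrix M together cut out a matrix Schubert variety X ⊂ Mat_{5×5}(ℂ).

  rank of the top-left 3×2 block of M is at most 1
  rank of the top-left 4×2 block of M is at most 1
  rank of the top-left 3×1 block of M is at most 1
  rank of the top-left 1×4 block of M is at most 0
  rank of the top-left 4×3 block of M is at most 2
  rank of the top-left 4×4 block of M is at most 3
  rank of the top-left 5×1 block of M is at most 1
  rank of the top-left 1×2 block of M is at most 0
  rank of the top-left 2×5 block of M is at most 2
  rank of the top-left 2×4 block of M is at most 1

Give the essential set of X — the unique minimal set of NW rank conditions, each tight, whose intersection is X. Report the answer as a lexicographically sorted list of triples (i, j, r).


Recovering R(i,j) via the rank-extension bound from the 10 conditions:

  row 1: 0 | 0 | 0 | 0 | 1
  row 2: 1 | 1 | 1 | 1 | 2
  row 3: 1 | 1 | 2 | 2 | 3
  row 4: 1 | 1 | 2 | 3 | 4
  row 5: 1 | 2 | 3 | 4 | 5

reading off 1-entries of Δ²R: w = (5, 1, 3, 4, 2).

Rothe diagram D(w) (6 cells), 2 SE-corners (essential conditions):

[(1, 4, 0), (4, 2, 1)]


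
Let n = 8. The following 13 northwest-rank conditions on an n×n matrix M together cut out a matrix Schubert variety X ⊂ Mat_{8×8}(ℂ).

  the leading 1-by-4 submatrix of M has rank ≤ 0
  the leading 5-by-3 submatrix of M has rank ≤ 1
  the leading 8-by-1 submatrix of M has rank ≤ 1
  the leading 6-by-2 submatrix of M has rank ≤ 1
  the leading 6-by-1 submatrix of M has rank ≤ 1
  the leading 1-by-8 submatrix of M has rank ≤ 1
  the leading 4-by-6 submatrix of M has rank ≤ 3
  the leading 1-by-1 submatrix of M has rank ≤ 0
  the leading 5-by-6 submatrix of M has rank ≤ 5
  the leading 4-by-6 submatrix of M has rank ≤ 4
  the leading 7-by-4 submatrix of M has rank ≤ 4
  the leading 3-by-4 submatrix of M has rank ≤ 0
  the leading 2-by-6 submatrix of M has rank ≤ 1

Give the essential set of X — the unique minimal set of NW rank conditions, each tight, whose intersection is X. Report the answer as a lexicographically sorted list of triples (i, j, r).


Recovering R(i,j) via the rank-extension bound from the 13 conditions:

  0, 0, 0, 0, 1, 1, 1, 1
  0, 0, 0, 0, 1, 1, 2, 2
  0, 0, 0, 0, 1, 2, 3, 3
  1, 1, 1, 1, 2, 3, 4, 4
  1, 1, 1, 2, 3, 4, 5, 5
  1, 1, 2, 3, 4, 5, 6, 6
  1, 2, 3, 4, 5, 6, 7, 7
  1, 2, 3, 4, 5, 6, 7, 8

reading off 1-entries of Δ²R: w = (5, 7, 6, 1, 4, 3, 2, 8).

|D(w)|=16, |Ess(w)|=4:

[(2, 6, 1), (3, 4, 0), (5, 3, 1), (6, 2, 1)]


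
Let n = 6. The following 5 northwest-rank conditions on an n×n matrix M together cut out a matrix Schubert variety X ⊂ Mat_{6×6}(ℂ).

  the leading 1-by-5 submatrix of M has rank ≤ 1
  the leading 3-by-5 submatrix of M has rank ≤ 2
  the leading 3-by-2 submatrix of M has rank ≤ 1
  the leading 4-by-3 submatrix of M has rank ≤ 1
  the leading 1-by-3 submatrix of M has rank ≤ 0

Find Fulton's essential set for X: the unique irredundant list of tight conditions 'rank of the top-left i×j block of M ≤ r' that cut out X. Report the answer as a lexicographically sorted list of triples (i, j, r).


Reconstructing r_w from the 5 given conditions:

  0, 0, 0, 1, 1, 1
  1, 1, 1, 2, 2, 2
  1, 1, 1, 2, 2, 3
  1, 1, 1, 2, 3, 4
  1, 2, 2, 3, 4, 5
  1, 2, 3, 4, 5, 6

the unique w with this rank table is (4, 1, 6, 5, 2, 3).

ℓ(w)=8; the 3 essential cells (i,j,r):

[(1, 3, 0), (3, 5, 2), (4, 3, 1)]


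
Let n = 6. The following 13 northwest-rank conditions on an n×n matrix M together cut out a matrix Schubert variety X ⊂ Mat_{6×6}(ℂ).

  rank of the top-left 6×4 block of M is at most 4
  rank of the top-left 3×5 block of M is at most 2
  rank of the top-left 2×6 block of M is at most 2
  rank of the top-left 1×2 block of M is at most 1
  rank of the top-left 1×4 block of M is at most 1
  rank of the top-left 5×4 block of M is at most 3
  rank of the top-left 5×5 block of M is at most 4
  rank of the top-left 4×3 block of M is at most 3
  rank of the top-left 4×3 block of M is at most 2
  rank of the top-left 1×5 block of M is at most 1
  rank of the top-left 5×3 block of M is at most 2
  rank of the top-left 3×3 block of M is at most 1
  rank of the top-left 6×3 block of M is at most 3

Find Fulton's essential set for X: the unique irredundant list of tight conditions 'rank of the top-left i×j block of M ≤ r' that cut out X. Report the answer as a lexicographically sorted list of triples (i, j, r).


Recovering R(i,j) via the rank-extension bound from the 13 conditions:

  i=1: 1 1 1 1 1 1
  i=2: 1 1 1 2 2 2
  i=3: 1 1 1 2 2 3
  i=4: 1 2 2 3 3 4
  i=5: 1 2 2 3 4 5
  i=6: 1 2 3 4 5 6

so w = (1, 4, 6, 2, 5, 3).

ℓ(w)=6; the 3 essential cells (i,j,r):

[(3, 3, 1), (3, 5, 2), (5, 3, 2)]


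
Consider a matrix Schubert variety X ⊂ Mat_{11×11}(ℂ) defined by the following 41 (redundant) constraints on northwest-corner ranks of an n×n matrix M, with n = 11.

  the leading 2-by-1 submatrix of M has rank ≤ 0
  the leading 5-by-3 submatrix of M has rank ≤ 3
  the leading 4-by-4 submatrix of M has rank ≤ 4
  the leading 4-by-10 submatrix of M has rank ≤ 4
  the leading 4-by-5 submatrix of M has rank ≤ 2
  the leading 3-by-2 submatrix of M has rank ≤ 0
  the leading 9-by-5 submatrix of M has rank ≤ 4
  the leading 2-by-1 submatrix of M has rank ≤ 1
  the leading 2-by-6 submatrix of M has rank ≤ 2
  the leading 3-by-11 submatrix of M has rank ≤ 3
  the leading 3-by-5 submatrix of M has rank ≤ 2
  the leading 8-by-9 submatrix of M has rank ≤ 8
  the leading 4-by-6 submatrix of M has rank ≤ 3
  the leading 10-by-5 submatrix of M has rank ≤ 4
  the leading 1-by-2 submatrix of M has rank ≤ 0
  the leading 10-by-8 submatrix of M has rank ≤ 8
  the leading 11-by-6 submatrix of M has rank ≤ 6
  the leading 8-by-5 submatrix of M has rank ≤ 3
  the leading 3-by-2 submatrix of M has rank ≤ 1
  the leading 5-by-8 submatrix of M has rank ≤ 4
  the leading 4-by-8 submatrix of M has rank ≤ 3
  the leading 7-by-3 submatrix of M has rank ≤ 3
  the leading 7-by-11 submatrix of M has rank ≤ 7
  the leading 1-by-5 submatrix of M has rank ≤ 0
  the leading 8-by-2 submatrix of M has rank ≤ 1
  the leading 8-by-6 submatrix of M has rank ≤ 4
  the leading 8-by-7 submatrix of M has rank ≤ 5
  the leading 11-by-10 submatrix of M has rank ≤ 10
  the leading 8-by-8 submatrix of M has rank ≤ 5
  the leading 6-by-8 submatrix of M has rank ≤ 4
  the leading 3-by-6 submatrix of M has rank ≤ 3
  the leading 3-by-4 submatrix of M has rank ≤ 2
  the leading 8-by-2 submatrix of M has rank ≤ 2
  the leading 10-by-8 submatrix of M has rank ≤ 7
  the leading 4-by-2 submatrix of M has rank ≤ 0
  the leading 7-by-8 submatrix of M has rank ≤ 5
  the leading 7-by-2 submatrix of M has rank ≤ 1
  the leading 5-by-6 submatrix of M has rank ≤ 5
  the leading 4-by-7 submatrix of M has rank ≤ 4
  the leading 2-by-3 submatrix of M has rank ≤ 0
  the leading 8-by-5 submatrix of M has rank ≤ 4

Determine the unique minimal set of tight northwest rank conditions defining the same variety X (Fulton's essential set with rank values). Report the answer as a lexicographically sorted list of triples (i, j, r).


Computing R[i][j] = min implied NW-rank bound (n=11, 41 conditions):

  i=1: 0, 0, 0, 0, 0, 1, 1, 1, 1, 1, 1
  i=2: 0, 0, 0, 1, 1, 2, 2, 2, 2, 2, 2
  i=3: 0, 0, 1, 2, 2, 3, 3, 3, 3, 3, 3
  i=4: 0, 0, 1, 2, 2, 3, 3, 3, 4, 4, 4
  i=5: 1, 1, 2, 3, 3, 4, 4, 4, 5, 5, 5
  i=6: 1, 1, 2, 3, 3, 4, 4, 4, 5, 6, 6
  i=7: 1, 1, 2, 3, 3, 4, 5, 5, 6, 7, 7
  i=8: 1, 1, 2, 3, 3, 4, 5, 5, 6, 7, 8
  i=9: 1, 2, 3, 4, 4, 5, 6, 6, 7, 8, 9
  i=10: 1, 2, 3, 4, 4, 5, 6, 7, 8, 9, 10
  i=11: 1, 2, 3, 4, 5, 6, 7, 8, 9, 10, 11

so w = (6, 4, 3, 9, 1, 10, 7, 11, 2, 8, 5).

Fulton essential set (10 of the 25 Rothe cells):

[(1, 5, 0), (2, 3, 0), (4, 2, 0), (4, 5, 2), (4, 8, 3), (6, 8, 4), (8, 2, 1), (8, 5, 3), (8, 8, 5), (10, 5, 4)]


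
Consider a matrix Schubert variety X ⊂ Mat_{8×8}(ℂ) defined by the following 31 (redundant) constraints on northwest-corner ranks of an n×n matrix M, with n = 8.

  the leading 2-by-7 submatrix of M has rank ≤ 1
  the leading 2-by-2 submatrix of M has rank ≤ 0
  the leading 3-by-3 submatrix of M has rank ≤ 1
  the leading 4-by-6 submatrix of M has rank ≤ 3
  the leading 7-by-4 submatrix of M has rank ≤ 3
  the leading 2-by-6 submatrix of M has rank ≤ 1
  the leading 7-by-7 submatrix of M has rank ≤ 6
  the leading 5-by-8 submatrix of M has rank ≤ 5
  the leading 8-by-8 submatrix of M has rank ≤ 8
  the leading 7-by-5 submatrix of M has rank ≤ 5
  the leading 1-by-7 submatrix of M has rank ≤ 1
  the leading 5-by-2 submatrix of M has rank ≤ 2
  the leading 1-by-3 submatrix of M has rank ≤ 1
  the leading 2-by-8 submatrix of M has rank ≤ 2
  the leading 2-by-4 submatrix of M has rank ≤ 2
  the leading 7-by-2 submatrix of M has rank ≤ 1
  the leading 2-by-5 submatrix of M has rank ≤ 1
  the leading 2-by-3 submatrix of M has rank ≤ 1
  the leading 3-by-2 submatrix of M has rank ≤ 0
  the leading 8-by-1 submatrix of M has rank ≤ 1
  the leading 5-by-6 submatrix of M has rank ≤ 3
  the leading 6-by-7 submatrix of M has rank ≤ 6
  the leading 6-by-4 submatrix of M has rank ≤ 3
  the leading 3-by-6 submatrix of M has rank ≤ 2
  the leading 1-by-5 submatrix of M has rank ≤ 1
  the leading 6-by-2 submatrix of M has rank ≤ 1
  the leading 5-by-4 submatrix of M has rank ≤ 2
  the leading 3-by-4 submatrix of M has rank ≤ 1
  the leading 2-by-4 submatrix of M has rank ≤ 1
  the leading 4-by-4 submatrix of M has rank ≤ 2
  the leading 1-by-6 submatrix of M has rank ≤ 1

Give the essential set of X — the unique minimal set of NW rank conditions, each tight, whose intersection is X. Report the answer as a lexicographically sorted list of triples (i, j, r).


Propagating the 31 rank bounds to every northwest block:

  row 1: 0  0  1  1  1  1  1  1
  row 2: 0  0  1  1  1  1  1  2
  row 3: 0  0  1  1  2  2  2  3
  row 4: 1  1  2  2  3  3  3  4
  row 5: 1  1  2  2  3  3  4  5
  row 6: 1  1  2  3  4  4  5  6
  row 7: 1  1  2  3  4  5  6  7
  row 8: 1  2  3  4  5  6  7  8

reading off 1-entries of Δ²R: w = (3, 8, 5, 1, 7, 4, 6, 2).

6 SE-corners of the 16-cell Rothe diagram give Ess(w):

[(2, 7, 1), (3, 2, 0), (3, 4, 1), (5, 4, 2), (5, 6, 3), (7, 2, 1)]


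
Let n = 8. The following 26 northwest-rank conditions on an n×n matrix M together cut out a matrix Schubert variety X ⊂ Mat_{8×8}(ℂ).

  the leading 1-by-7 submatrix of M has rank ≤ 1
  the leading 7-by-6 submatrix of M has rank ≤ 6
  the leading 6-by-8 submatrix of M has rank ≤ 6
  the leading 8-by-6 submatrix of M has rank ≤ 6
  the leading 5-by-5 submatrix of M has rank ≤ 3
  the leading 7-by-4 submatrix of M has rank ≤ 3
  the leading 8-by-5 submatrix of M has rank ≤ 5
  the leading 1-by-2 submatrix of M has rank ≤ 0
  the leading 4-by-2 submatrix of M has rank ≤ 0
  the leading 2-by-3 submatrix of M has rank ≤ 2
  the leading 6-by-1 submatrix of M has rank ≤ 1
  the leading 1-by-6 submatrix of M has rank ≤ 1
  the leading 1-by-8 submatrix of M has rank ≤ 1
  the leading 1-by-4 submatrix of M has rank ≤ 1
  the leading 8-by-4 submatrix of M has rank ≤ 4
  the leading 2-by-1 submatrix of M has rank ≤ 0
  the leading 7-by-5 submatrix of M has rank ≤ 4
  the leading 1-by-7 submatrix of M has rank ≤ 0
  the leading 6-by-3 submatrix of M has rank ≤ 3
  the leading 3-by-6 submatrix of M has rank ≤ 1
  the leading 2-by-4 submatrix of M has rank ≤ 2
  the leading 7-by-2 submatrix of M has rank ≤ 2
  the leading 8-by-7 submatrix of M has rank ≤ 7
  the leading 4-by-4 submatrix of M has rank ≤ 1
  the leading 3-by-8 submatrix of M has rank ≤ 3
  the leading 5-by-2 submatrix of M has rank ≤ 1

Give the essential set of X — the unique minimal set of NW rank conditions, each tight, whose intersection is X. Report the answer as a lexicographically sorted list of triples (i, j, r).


The tightest implied rank at each (i,j), from the 26 conditions:

  R[1]: 0 | 0 | 0 | 0 | 0 | 0 | 0 | 1
  R[2]: 0 | 0 | 1 | 1 | 1 | 1 | 1 | 2
  R[3]: 0 | 0 | 1 | 1 | 1 | 1 | 2 | 3
  R[4]: 0 | 0 | 1 | 1 | 2 | 2 | 3 | 4
  R[5]: 1 | 1 | 2 | 2 | 3 | 3 | 4 | 5
  R[6]: 1 | 2 | 3 | 3 | 4 | 4 | 5 | 6
  R[7]: 1 | 2 | 3 | 3 | 4 | 5 | 6 | 7
  R[8]: 1 | 2 | 3 | 4 | 5 | 6 | 7 | 8

so w = (8, 3, 7, 5, 1, 2, 6, 4).

Fulton essential set (5 of the 18 Rothe cells):

[(1, 7, 0), (3, 6, 1), (4, 2, 0), (4, 4, 1), (7, 4, 3)]


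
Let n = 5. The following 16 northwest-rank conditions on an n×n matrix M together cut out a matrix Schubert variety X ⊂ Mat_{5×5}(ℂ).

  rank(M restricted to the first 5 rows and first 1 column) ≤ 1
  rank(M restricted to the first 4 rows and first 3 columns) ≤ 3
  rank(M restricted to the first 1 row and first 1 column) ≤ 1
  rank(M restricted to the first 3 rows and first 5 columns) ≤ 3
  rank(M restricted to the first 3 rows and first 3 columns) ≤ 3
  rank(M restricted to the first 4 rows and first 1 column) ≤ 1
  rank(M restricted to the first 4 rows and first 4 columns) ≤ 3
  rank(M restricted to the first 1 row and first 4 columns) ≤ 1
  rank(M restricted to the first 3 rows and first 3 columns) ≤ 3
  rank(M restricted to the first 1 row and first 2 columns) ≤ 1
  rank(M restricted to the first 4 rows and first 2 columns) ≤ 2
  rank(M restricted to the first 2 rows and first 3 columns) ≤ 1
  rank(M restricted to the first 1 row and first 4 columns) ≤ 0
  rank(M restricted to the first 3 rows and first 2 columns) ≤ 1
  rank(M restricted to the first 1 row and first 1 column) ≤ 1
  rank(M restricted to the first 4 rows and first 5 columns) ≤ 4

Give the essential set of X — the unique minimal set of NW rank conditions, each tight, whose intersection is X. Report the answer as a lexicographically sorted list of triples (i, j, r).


Propagating the 16 rank bounds to every northwest block:

  i=1: 0 | 0 | 0 | 0 | 1
  i=2: 1 | 1 | 1 | 1 | 2
  i=3: 1 | 1 | 2 | 2 | 3
  i=4: 1 | 2 | 3 | 3 | 4
  i=5: 1 | 2 | 3 | 4 | 5

reading off 1-entries of Δ²R: w = (5, 1, 3, 2, 4).

Rothe diagram D(w) (5 cells), 2 SE-corners (essential conditions):

[(1, 4, 0), (3, 2, 1)]


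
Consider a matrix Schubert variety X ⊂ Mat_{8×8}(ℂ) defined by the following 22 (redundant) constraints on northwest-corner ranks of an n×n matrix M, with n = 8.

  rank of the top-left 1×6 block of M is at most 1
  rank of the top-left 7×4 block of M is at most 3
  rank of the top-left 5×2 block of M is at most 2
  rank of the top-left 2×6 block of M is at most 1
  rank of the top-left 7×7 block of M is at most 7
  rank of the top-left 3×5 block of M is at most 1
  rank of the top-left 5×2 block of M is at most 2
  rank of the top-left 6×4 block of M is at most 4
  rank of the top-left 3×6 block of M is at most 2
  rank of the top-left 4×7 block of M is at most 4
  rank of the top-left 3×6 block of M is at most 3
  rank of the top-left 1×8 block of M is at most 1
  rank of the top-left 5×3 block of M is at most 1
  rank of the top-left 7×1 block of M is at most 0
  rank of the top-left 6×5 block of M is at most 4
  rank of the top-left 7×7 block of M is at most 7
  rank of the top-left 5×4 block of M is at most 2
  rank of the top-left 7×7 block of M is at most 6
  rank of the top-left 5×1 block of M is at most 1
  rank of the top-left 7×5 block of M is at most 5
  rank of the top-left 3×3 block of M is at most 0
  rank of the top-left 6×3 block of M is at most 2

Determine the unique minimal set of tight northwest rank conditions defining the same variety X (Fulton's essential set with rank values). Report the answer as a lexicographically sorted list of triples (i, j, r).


The tightest implied rank at each (i,j), from the 22 conditions:

  i=1: 0  0  0  1  1  1  1  1
  i=2: 0  0  0  1  1  1  2  2
  i=3: 0  0  0  1  1  2  3  3
  i=4: 0  1  1  2  2  3  4  4
  i=5: 0  1  1  2  3  4  5  5
  i=6: 0  1  2  3  4  5  6  6
  i=7: 0  1  2  3  4  5  6  7
  i=8: 1  2  3  4  5  6  7  8

giving w = (4, 7, 6, 2, 5, 3, 8, 1) via Δ²R.

D(w) has 17 cells with 5 SE-corners; essential set:

[(2, 6, 1), (3, 3, 0), (3, 5, 1), (5, 3, 1), (7, 1, 0)]


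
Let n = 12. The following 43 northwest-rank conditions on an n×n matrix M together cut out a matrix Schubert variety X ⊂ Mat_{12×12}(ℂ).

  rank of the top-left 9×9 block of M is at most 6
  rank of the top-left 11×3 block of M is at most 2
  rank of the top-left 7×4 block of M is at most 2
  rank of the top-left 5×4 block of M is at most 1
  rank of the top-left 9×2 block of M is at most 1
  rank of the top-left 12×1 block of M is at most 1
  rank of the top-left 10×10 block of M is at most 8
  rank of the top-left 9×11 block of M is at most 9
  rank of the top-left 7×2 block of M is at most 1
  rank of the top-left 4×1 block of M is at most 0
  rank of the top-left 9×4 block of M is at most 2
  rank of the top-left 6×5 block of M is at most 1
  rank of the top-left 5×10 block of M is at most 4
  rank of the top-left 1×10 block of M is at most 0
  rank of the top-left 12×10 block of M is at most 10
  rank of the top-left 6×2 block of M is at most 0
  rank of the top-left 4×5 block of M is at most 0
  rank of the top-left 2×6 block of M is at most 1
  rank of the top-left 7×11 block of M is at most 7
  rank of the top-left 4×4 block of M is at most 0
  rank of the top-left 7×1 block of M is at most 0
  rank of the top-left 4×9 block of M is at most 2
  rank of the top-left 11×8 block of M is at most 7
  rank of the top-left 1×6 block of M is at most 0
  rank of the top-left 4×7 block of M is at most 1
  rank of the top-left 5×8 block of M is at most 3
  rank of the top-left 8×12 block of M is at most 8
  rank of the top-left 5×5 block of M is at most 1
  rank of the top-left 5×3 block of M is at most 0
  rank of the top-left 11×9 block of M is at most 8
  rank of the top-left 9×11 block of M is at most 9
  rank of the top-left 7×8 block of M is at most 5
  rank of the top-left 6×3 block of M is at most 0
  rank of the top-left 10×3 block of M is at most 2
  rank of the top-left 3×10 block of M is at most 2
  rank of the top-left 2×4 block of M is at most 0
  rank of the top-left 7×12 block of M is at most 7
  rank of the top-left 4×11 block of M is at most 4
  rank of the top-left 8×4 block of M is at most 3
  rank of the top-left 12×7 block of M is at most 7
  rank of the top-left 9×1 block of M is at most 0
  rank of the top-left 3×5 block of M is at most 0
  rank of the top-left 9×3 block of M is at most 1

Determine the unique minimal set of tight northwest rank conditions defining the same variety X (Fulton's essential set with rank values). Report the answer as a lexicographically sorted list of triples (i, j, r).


Rank table r_w(12×12) implied by the 43 constraints:

  R[1]: 0  0  0  0  0  0  0  0  0  0  1  1
  R[2]: 0  0  0  0  0  1  1  1  1  1  2  2
  R[3]: 0  0  0  0  0  1  1  2  2  2  3  3
  R[4]: 0  0  0  0  0  1  1  2  2  3  4  4
  R[5]: 0  0  0  1  1  2  2  3  3  4  5  5
  R[6]: 0  0  0  1  1  2  3  4  4  5  6  6
  R[7]: 0  1  1  2  2  3  4  5  5  6  7  7
  R[8]: 0  1  1  2  3  4  5  6  6  7  8  8
  R[9]: 0  1  1  2  3  4  5  6  6  7  8  9
  R[10]: 1  2  2  3  4  5  6  7  7  8  9  10
  R[11]: 1  2  2  3  4  5  6  7  8  9  10  11
  R[12]: 1  2  3  4  5  6  7  8  9  10  11  12

the unique w with this rank table is (11, 6, 8, 10, 4, 7, 2, 5, 12, 1, 9, 3).

D(w) has 42 cells with 10 SE-corners; essential set:

[(1, 10, 0), (4, 5, 0), (4, 7, 1), (4, 9, 2), (6, 3, 0), (6, 5, 1), (9, 1, 0), (9, 3, 1), (9, 9, 6), (11, 3, 2)]


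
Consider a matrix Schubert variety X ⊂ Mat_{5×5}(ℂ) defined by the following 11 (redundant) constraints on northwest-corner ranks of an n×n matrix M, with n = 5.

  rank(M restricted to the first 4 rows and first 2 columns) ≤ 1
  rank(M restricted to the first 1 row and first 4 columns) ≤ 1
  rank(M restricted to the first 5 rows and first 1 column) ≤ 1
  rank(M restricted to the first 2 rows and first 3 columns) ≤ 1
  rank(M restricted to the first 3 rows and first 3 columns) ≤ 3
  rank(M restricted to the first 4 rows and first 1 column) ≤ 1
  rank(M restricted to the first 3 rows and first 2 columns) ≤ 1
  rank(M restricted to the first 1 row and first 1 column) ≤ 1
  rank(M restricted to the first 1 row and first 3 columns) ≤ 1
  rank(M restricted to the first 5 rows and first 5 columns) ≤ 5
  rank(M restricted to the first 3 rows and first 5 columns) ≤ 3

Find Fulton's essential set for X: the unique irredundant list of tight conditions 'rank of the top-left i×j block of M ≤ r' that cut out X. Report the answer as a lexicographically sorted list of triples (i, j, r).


Propagating the 11 rank bounds to every northwest block:

  row 1: 1 | 1 | 1 | 1 | 1
  row 2: 1 | 1 | 1 | 2 | 2
  row 3: 1 | 1 | 2 | 3 | 3
  row 4: 1 | 1 | 2 | 3 | 4
  row 5: 1 | 2 | 3 | 4 | 5

the unique w with this rank table is (1, 4, 3, 5, 2).

D(w) has 4 cells with 2 SE-corners; essential set:

[(2, 3, 1), (4, 2, 1)]


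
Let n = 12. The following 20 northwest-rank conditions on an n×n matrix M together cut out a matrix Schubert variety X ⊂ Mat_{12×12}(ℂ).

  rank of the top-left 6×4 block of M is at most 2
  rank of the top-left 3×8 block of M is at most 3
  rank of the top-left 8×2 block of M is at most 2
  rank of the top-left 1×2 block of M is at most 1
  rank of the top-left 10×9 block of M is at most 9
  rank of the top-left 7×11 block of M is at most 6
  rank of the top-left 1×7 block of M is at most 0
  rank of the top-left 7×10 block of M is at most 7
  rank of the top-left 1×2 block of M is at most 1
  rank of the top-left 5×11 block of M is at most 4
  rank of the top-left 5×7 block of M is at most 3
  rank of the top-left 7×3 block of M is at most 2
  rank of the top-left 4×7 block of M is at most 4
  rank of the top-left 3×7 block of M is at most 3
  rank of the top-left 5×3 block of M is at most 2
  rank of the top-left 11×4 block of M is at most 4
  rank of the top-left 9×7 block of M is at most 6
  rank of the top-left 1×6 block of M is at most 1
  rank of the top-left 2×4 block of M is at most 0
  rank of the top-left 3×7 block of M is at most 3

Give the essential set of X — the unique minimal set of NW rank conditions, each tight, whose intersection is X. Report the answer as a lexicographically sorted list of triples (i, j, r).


Computing R[i][j] = min implied NW-rank bound (n=12, 20 conditions):

  row 1: 0  0  0  0  0  0  0  1  1  1  1  1
  row 2: 0  0  0  0  1  1  1  2  2  2  2  2
  row 3: 1  1  1  1  2  2  2  3  3  3  3  3
  row 4: 1  2  2  2  3  3  3  4  4  4  4  4
  row 5: 1  2  2  2  3  3  3  4  4  4  4  5
  row 6: 1  2  2  2  3  4  4  5  5  5  5  6
  row 7: 1  2  2  3  4  5  5  6  6  6  6  7
  row 8: 1  2  3  4  5  6  6  7  7  7  7  8
  row 9: 1  2  3  4  5  6  6  7  8  8  8  9
  row 10: 1  2  3  4  5  6  7  8  9  9  9  10
  row 11: 1  2  3  4  5  6  7  8  9  10  10  11
  row 12: 1  2  3  4  5  6  7  8  9  10  11  12

giving w = (8, 5, 1, 2, 12, 6, 4, 3, 9, 7, 10, 11) via Δ²R.

Rothe diagram D(w) (22 cells), 7 SE-corners (essential conditions):

[(1, 7, 0), (2, 4, 0), (5, 7, 3), (5, 11, 4), (6, 4, 2), (7, 3, 2), (9, 7, 6)]


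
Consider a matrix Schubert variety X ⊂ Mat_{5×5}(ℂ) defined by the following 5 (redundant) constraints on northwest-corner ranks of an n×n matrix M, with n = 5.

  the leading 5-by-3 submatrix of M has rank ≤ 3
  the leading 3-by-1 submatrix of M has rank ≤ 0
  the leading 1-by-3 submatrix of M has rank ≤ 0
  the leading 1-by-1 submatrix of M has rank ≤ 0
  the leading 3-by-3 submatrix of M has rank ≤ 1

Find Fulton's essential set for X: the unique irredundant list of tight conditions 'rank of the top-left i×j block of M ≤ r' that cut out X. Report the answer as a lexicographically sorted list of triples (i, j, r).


Reconstructing r_w from the 5 given conditions:

  i=1: 0  0  0  1  1
  i=2: 0  1  1  2  2
  i=3: 0  1  1  2  3
  i=4: 1  2  2  3  4
  i=5: 1  2  3  4  5

giving w = (4, 2, 5, 1, 3) via Δ²R.

Rothe diagram D(w) (6 cells), 3 SE-corners (essential conditions):

[(1, 3, 0), (3, 1, 0), (3, 3, 1)]
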